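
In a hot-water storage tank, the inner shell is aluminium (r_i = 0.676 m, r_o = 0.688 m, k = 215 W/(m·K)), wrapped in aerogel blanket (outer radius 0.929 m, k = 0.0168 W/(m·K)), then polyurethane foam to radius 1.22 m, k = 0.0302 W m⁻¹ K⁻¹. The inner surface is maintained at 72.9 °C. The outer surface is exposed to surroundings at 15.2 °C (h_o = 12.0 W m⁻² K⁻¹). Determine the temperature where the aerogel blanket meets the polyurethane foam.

T = 31.1 °C

Treat each layer as a resistance in series:
  R_aluminium = (1/0.676 − 1/0.688)/(4πk) = 0.02580/(4π·215) = 9.550×10^-6 K/W
  R_aerogel blanket = (1/0.688 − 1/0.929)/(4πk) = 0.3771/(4π·0.0168) = 1.786 K/W
  R_polyurethane foam = (1/0.929 − 1/1.22)/(4πk) = 0.2568/(4π·0.0302) = 0.6766 K/W
  R_conv,out = 1/(4πr²h) = 1/(4π·1.22²·12.0) = 0.004455 K/W
ΣR = 9.550×10^-6 + 1.786 + 0.6766 + 0.004455 = 2.467 K/W
Q = ΔT/ΣR = (72.9 °C − 15.2 °C)/2.467 = 23.39 W
From the inner boundary to the aerogel blanket/polyurethane foam interface, ΣR_partial = 1.786 K/W.
T_interface = T_in − Q·ΣR_partial = 72.9 °C − (23.39)(1.786) = 31.1 °C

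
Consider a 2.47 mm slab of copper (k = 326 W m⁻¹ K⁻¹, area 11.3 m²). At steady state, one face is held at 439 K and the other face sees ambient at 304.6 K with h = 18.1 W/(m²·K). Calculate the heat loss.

Resistance network (inner→outer):
  R_copper = L/(kA) = 0.00247/(326·11.3) = 6.705×10^-7 K/W
  R_conv,out = 1/(hA) = 1/(18.1·11.3) = 0.004889 K/W
ΣR = 6.705×10^-7 + 0.004889 = 0.004890 K/W
Q = ΔT/ΣR = (439 K − 304.6 K)/0.004890 = 27500 W

Q = 27500 W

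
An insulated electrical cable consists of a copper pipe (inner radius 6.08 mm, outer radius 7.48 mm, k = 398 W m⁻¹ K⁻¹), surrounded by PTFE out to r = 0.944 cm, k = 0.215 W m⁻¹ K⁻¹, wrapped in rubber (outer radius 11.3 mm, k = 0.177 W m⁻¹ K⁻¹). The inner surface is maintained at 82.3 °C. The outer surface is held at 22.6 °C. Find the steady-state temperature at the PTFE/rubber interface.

Resistance network (inner→outer):
  R'_copper = ln(0.00748/0.00608)/(2πk) = 0.2072/(2π·398) = 8.287×10^-5 m·K/W
  R'_PTFE = ln(0.00944/0.00748)/(2πk) = 0.2327/(2π·0.215) = 0.1723 m·K/W
  R'_rubber = ln(0.0113/0.00944)/(2πk) = 0.1798/(2π·0.177) = 0.1617 m·K/W
ΣR = 8.287×10^-5 + 0.1723 + 0.1617 = 0.3341 m·K/W
Q' = ΔT/ΣR = (82.3 °C − 22.6 °C)/0.3341 = 178.7 W/m
From the inner boundary to the PTFE/rubber interface, ΣR_partial = 0.1724 m·K/W.
T_interface = T_in − Q'·ΣR_partial = 82.3 °C − (178.7)(0.1724) = 51.5 °C

T = 51.5 °C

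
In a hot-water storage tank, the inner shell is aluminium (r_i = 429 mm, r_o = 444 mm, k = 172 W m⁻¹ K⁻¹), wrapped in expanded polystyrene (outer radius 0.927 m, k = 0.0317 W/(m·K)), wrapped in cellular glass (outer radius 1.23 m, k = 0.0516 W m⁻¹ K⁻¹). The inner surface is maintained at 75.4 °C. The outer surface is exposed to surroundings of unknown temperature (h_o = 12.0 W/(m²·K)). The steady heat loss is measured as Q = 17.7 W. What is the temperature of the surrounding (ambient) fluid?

Sum the resistances:
  R_aluminium = (1/0.429 − 1/0.444)/(4πk) = 0.07875/(4π·172) = 3.643×10^-5 K/W
  R_expanded polystyrene = (1/0.444 − 1/0.927)/(4πk) = 1.174/(4π·0.0317) = 2.946 K/W
  R_cellular glass = (1/0.927 − 1/1.23)/(4πk) = 0.2657/(4π·0.0516) = 0.4098 K/W
  R_conv,out = 1/(4πr²h) = 1/(4π·1.23²·12.0) = 0.004383 K/W
ΣR = 3.360 K/W
ΔT = Q·ΣR = 17.7 × 3.360 = 59.47 K
Heat flows outward, so T_out = T_in − ΔT = 75.4 − 59.47 = 15.9 °C

T_out = 15.9 °C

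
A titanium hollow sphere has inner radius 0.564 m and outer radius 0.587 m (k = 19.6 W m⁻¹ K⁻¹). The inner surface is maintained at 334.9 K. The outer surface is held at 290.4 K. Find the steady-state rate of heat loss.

Q = 4πk·ΔT/(1/r₁ − 1/r₂) = 4π × 19.6 × 44.5 / (1/0.564 − 1/0.587) = 1.58×10^5 W

Q = 158 kW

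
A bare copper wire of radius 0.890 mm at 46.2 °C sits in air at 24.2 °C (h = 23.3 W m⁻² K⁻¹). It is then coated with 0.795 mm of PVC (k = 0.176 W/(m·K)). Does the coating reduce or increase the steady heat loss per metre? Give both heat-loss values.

increases: 2.87 → 4.75 W/m

Critical radius for a cylinder: r_cr = k/h = 0.00755 m = 0.755 cm.
Outer radius after coating: r₂ = 8.90×10^-4 + 7.95×10^-4 = 0.001685 m.
Since r₁ < r_cr and r₂ ≤ r_cr, the coating moves toward the maximum at r_cr — heat loss rises.
Bare: R = 1/(2πr₁h) = 7.675 m·K/W; Q = 22/7.675 = 2.87 W/m.
Coated: R = R_cond + R_conv = 4.631 m·K/W; Q = 22/4.631 = 4.75 W/m.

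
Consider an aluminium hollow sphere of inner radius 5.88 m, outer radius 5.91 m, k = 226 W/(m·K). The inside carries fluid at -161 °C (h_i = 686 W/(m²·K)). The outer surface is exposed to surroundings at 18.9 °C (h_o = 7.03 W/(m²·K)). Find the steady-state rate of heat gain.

Q = 549 kW

Resistance network (inner→outer):
  R_conv,in = 1/(4πr²h) = 1/(4π·5.88²·686) = 3.355×10^-6 K/W
  R_aluminium = (1/5.88 − 1/5.91)/(4πk) = 8.633×10^-4/(4π·226) = 3.040×10^-7 K/W
  R_conv,out = 1/(4πr²h) = 1/(4π·5.91²·7.03) = 3.241×10^-4 K/W
ΣR = 3.355×10^-6 + 3.040×10^-7 + 3.241×10^-4 = 3.278×10^-4 K/W
Q = ΔT/ΣR = (-161 °C − 18.9 °C)/3.278×10^-4 = -5.49×10^5 W
(Negative Q ⇒ heat flows inward; heat gain = 5.49×10^5 W.)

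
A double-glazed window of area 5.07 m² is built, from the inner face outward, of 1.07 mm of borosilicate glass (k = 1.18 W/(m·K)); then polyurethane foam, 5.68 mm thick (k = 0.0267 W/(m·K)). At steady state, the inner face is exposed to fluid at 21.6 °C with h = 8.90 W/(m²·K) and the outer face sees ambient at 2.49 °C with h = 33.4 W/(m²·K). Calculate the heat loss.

Q = 272 W

Resistance network (inner→outer):
  R_conv,in = 1/(hA) = 1/(8.90·5.07) = 0.02216 K/W
  R_borosilicate glass = L/(kA) = 0.00107/(1.18·5.07) = 1.789×10^-4 K/W
  R_polyurethane foam = L/(kA) = 0.00568/(0.0267·5.07) = 0.04196 K/W
  R_conv,out = 1/(hA) = 1/(33.4·5.07) = 0.005905 K/W
ΣR = 0.02216 + 1.789×10^-4 + 0.04196 + 0.005905 = 0.07020 K/W
Q = ΔT/ΣR = (21.6 °C − 2.49 °C)/0.07020 = 272 W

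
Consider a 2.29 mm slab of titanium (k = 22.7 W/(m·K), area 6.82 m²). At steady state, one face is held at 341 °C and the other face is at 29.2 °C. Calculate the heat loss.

Q = 21100 kW

Q = kA·ΔT/L = 22.7 × 6.82 × |341 °C − 29.2 °C| / 0.00229 = 2.11×10^7 W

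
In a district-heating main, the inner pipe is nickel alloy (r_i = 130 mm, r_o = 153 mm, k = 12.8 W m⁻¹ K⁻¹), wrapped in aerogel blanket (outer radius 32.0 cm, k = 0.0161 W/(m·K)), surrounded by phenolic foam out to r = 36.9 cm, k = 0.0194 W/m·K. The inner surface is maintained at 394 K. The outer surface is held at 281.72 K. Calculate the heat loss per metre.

Q' = 13.3 W/m

Treat each layer as a resistance in series:
  R'_nickel alloy = ln(0.153/0.130)/(2πk) = 0.1629/(2π·12.8) = 0.002026 m·K/W
  R'_aerogel blanket = ln(0.320/0.153)/(2πk) = 0.7379/(2π·0.0161) = 7.294 m·K/W
  R'_phenolic foam = ln(0.369/0.320)/(2πk) = 0.1425/(2π·0.0194) = 1.169 m·K/W
ΣR = 0.002026 + 7.294 + 1.169 = 8.465 m·K/W
Q' = ΔT/ΣR = (394 K − 281.72 K)/8.465 = 13.3 W/m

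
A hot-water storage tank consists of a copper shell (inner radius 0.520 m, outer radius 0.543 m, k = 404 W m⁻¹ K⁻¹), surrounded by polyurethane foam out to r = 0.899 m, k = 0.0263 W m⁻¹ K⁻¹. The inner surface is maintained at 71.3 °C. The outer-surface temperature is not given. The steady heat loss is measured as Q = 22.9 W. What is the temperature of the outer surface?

T_out = 20.8 °C

Sum the resistances:
  R_copper = (1/0.520 − 1/0.543)/(4πk) = 0.08146/(4π·404) = 1.604×10^-5 K/W
  R_polyurethane foam = (1/0.543 − 1/0.899)/(4πk) = 0.7293/(4π·0.0263) = 2.207 K/W
ΣR = 2.207 K/W
ΔT = Q·ΣR = 22.9 × 2.207 = 50.54 K
Heat flows outward, so T_out = T_in − ΔT = 71.3 − 50.54 = 20.8 °C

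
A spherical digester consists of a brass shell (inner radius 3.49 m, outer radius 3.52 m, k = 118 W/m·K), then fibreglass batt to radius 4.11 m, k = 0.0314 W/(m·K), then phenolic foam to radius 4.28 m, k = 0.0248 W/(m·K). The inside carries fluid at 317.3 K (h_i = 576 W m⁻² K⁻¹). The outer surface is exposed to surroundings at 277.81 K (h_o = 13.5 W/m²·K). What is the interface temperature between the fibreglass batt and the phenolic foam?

T = 287.0 K

Series thermal resistances, inner to outer:
  R_conv,in = 1/(4πr²h) = 1/(4π·3.49²·576) = 1.134×10^-5 K/W
  R_brass = (1/3.49 − 1/3.52)/(4πk) = 0.002442/(4π·118) = 1.647×10^-6 K/W
  R_fibreglass batt = (1/3.52 − 1/4.11)/(4πk) = 0.04078/(4π·0.0314) = 0.1034 K/W
  R_phenolic foam = (1/4.11 − 1/4.28)/(4πk) = 0.009664/(4π·0.0248) = 0.03101 K/W
  R_conv,out = 1/(4πr²h) = 1/(4π·4.28²·13.5) = 3.218×10^-4 K/W
ΣR = 1.134×10^-5 + 1.647×10^-6 + 0.1034 + 0.03101 + 3.218×10^-4 = 0.1347 K/W
Q = ΔT/ΣR = (317.3 K − 277.81 K)/0.1347 = 293.2 W
From the inner boundary to the fibreglass batt/phenolic foam interface, ΣR_partial = 0.1034 K/W.
T_interface = T_in − Q·ΣR_partial = 317.3 K − (293.2)(0.1034) = 287.0 K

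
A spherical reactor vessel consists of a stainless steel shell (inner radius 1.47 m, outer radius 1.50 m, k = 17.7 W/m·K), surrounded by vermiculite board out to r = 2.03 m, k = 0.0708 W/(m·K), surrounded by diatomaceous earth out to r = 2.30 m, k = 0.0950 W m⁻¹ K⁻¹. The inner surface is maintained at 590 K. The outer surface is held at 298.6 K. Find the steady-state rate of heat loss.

Q = 1190 W

Series thermal resistances, inner to outer:
  R_stainless steel = (1/1.47 − 1/1.50)/(4πk) = 0.01361/(4π·17.7) = 6.117×10^-5 K/W
  R_vermiculite board = (1/1.50 − 1/2.03)/(4πk) = 0.1741/(4π·0.0708) = 0.1956 K/W
  R_diatomaceous earth = (1/2.03 − 1/2.30)/(4πk) = 0.05783/(4π·0.0950) = 0.04844 K/W
ΣR = 6.117×10^-5 + 0.1956 + 0.04844 = 0.2441 K/W
Q = ΔT/ΣR = (590 K − 298.6 K)/0.2441 = 1190 W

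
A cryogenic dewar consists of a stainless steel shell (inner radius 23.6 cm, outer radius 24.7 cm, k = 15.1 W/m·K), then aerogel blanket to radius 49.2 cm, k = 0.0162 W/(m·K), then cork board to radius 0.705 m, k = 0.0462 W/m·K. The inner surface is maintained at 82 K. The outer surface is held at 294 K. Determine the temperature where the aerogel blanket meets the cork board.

T = 273.5 K

Resistance network (inner→outer):
  R_stainless steel = (1/0.236 − 1/0.247)/(4πk) = 0.1887/(4π·15.1) = 9.945×10^-4 K/W
  R_aerogel blanket = (1/0.247 − 1/0.492)/(4πk) = 2.016/(4π·0.0162) = 9.903 K/W
  R_cork board = (1/0.492 − 1/0.705)/(4πk) = 0.6141/(4π·0.0462) = 1.058 K/W
ΣR = 9.945×10^-4 + 9.903 + 1.058 = 10.96 K/W
Q = ΔT/ΣR = (82 K − 294 K)/10.96 = -19.34 W
From the inner boundary to the aerogel blanket/cork board interface, ΣR_partial = 9.904 K/W.
T_interface = T_in − Q·ΣR_partial = 82 K − (-19.34)(9.904) = 273.5 K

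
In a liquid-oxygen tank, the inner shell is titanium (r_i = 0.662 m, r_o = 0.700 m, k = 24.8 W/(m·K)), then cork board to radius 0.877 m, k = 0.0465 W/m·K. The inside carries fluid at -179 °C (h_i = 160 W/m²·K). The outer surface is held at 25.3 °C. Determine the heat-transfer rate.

Series thermal resistances, inner to outer:
  R_conv,in = 1/(4πr²h) = 1/(4π·0.662²·160) = 0.001135 K/W
  R_titanium = (1/0.662 − 1/0.700)/(4πk) = 0.08200/(4π·24.8) = 2.631×10^-4 K/W
  R_cork board = (1/0.700 − 1/0.877)/(4πk) = 0.2883/(4π·0.0465) = 0.4934 K/W
ΣR = 0.001135 + 2.631×10^-4 + 0.4934 = 0.4948 K/W
Q = ΔT/ΣR = (-179 °C − 25.3 °C)/0.4948 = -413 W
(Negative Q ⇒ heat flows inward; heat gain = 413 W.)

Q = 413 W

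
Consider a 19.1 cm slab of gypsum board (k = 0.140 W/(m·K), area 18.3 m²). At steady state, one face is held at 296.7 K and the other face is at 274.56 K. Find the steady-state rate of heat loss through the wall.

Q = kA·ΔT/L = 0.140 × 18.3 × |296.7 K − 274.56 K| / 0.191 = 297 W

Q = 297 W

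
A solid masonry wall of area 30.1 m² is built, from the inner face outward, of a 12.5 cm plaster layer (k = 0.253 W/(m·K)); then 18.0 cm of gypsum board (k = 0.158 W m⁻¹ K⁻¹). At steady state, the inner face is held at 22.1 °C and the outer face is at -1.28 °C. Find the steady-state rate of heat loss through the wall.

Q = 431 W

Series thermal resistances, inner to outer:
  R_plaster = L/(kA) = 0.125/(0.253·30.1) = 0.01641 K/W
  R_gypsum board = L/(kA) = 0.180/(0.158·30.1) = 0.03785 K/W
ΣR = 0.01641 + 0.03785 = 0.05426 K/W
Q = ΔT/ΣR = (22.1 °C − -1.28 °C)/0.05426 = 431 W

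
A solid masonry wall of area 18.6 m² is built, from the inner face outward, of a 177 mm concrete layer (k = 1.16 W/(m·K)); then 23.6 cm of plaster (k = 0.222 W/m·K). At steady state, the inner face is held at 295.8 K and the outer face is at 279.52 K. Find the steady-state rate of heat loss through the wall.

Q = 249 W

Treat each layer as a resistance in series:
  R_concrete = L/(kA) = 0.177/(1.16·18.6) = 0.008204 K/W
  R_plaster = L/(kA) = 0.236/(0.222·18.6) = 0.05715 K/W
ΣR = 0.008204 + 0.05715 = 0.06535 K/W
Q = ΔT/ΣR = (295.8 K − 279.52 K)/0.06535 = 249 W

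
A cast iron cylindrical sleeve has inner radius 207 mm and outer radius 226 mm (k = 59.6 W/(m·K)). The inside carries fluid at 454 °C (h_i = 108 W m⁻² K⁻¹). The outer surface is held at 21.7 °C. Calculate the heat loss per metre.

Q' = 58.8 kW/m

Series thermal resistances, inner to outer:
  R'_conv,in = 1/(2πr h) = 1/(2π·0.207·108) = 0.007119 m·K/W
  R'_cast iron = ln(0.226/0.207)/(2πk) = 0.08782/(2π·59.6) = 2.345×10^-4 m·K/W
ΣR = 0.007119 + 2.345×10^-4 = 0.007354 m·K/W
Q' = ΔT/ΣR = (454 °C − 21.7 °C)/0.007354 = 58800 W/m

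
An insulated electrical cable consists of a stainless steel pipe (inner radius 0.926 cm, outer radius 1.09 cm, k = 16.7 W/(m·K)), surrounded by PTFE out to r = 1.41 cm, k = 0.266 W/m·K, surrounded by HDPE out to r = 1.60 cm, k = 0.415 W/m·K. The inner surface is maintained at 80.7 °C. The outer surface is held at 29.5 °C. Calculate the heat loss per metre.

Q' = 251 W/m

Resistance network (inner→outer):
  R'_stainless steel = ln(0.0109/0.00926)/(2πk) = 0.1631/(2π·16.7) = 0.001554 m·K/W
  R'_PTFE = ln(0.0141/0.0109)/(2πk) = 0.2574/(2π·0.266) = 0.1540 m·K/W
  R'_HDPE = ln(0.0160/0.0141)/(2πk) = 0.1264/(2π·0.415) = 0.04848 m·K/W
ΣR = 0.001554 + 0.1540 + 0.04848 = 0.2040 m·K/W
Q' = ΔT/ΣR = (80.7 °C − 29.5 °C)/0.2040 = 251 W/m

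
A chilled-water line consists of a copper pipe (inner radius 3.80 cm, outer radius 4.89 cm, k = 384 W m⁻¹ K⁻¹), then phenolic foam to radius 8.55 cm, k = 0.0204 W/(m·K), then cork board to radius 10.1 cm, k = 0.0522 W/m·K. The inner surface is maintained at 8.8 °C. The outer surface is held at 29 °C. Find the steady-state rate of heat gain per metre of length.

Q' = 4.15 W/m

Treat each layer as a resistance in series:
  R'_copper = ln(0.0489/0.0380)/(2πk) = 0.2522/(2π·384) = 1.045×10^-4 m·K/W
  R'_phenolic foam = ln(0.0855/0.0489)/(2πk) = 0.5587/(2π·0.0204) = 4.359 m·K/W
  R'_cork board = ln(0.101/0.0855)/(2πk) = 0.1666/(2π·0.0522) = 0.5080 m·K/W
ΣR = 1.045×10^-4 + 4.359 + 0.5080 = 4.867 m·K/W
Q' = ΔT/ΣR = (8.8 °C − 29 °C)/4.867 = -4.15 W/m
(Negative Q' ⇒ heat flows inward; heat gain = 4.15 W/m.)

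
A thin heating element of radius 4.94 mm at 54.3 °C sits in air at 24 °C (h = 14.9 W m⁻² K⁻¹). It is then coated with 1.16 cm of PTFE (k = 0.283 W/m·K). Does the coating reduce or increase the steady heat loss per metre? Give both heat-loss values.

increases: 14.0 → 22.9 W/m

Critical radius for a cylinder: r_cr = k/h = 0.0190 m = 1.90 cm.
Outer radius after coating: r₂ = 0.00494 + 0.0116 = 0.01654 m.
Since r₁ < r_cr and r₂ ≤ r_cr, the coating moves toward the maximum at r_cr — heat loss rises.
Bare: R = 1/(2πr₁h) = 2.162 m·K/W; Q = 30.3/2.162 = 14.0 W/m.
Coated: R = R_cond + R_conv = 1.325 m·K/W; Q = 30.3/1.325 = 22.9 W/m.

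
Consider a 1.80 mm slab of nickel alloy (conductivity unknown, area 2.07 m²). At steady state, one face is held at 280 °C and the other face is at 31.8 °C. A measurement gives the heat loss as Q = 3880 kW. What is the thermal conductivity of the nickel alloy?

ΣR = ΔT/Q = |280 − 31.8|/3.88×10^6 = 6.397×10^-5 K/W
L/(kA) = 6.397×10^-5 ⇒ k = 0.00180/(6.397×10^-5·2.07) = 13.6 W/m·K

k = 13.6 W/m·K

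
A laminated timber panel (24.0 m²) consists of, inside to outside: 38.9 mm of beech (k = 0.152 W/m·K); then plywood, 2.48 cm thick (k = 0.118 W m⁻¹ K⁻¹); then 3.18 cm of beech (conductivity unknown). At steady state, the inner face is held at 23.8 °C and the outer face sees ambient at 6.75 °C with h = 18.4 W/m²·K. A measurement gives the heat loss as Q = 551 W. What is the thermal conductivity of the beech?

ΣR = ΔT/Q = |23.8 − 6.75|/551 = 0.03094 K/W
Known resistances:
  R_beech = L/(kA) = 0.0389/(0.152·24.0) = 0.01066 K/W
  R_plywood = L/(kA) = 0.0248/(0.118·24.0) = 0.008757 K/W
  R_conv,out = 1/(hA) = 1/(18.4·24.0) = 0.002264 K/W
R_beech = ΣR − ΣR_known = 0.03094 − 0.02168 = 0.009260 K/W
L/(kA) = 0.009260 ⇒ k = 0.0318/(0.009260·24.0) = 0.143 W/m·K

k = 0.143 W/m·K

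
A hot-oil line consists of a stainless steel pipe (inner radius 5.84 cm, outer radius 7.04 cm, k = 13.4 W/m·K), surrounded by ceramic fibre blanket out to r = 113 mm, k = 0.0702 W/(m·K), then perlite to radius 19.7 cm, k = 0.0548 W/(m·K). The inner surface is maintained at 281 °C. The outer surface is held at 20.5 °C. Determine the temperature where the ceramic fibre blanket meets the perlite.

T = 177 °C

Series thermal resistances, inner to outer:
  R'_stainless steel = ln(0.0704/0.0584)/(2πk) = 0.1869/(2π·13.4) = 0.002220 m·K/W
  R'_ceramic fibre blanket = ln(0.113/0.0704)/(2πk) = 0.4732/(2π·0.0702) = 1.073 m·K/W
  R'_perlite = ln(0.197/0.113)/(2πk) = 0.5558/(2π·0.0548) = 1.614 m·K/W
ΣR = 0.002220 + 1.073 + 1.614 = 2.689 m·K/W
Q' = ΔT/ΣR = (281 °C − 20.5 °C)/2.689 = 96.88 W/m
From the inner boundary to the ceramic fibre blanket/perlite interface, ΣR_partial = 1.075 m·K/W.
T_interface = T_in − Q'·ΣR_partial = 281 °C − (96.88)(1.075) = 177 °C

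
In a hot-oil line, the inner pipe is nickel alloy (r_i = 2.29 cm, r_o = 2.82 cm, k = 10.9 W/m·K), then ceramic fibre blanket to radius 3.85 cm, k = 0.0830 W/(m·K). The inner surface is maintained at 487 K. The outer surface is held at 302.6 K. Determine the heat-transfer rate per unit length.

Q' = 307 W/m

Resistance network (inner→outer):
  R'_nickel alloy = ln(0.0282/0.0229)/(2πk) = 0.2082/(2π·10.9) = 0.003040 m·K/W
  R'_ceramic fibre blanket = ln(0.0385/0.0282)/(2πk) = 0.3113/(2π·0.0830) = 0.5970 m·K/W
ΣR = 0.003040 + 0.5970 = 0.6000 m·K/W
Q' = ΔT/ΣR = (487 K − 302.6 K)/0.6000 = 307 W/m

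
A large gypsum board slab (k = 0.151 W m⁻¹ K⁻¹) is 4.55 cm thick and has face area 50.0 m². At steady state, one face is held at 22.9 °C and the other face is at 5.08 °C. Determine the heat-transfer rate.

Q = 2960 W

Q = kA·ΔT/L = 0.151 × 50.0 × |22.9 °C − 5.08 °C| / 0.0455 = 2960 W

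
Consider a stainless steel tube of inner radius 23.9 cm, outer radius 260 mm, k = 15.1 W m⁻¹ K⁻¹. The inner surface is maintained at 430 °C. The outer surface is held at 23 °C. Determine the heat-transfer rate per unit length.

Q' = 459 kW/m

Q' = 2πk·ΔT/ln(r₂/r₁) = 2π × 15.1 × 407 / ln(0.260/0.239) = 4.59×10^5 W/m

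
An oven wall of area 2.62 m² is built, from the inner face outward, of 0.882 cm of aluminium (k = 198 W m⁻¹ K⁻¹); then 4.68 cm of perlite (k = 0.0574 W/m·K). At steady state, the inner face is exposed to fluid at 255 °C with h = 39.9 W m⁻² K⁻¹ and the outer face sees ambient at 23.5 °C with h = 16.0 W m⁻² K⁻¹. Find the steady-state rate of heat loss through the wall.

Resistance network (inner→outer):
  R_conv,in = 1/(hA) = 1/(39.9·2.62) = 0.009566 K/W
  R_aluminium = L/(kA) = 0.00882/(198·2.62) = 1.700×10^-5 K/W
  R_perlite = L/(kA) = 0.0468/(0.0574·2.62) = 0.3112 K/W
  R_conv,out = 1/(hA) = 1/(16.0·2.62) = 0.02385 K/W
ΣR = 0.009566 + 1.700×10^-5 + 0.3112 + 0.02385 = 0.3446 K/W
Q = ΔT/ΣR = (255 °C − 23.5 °C)/0.3446 = 672 W

Q = 672 W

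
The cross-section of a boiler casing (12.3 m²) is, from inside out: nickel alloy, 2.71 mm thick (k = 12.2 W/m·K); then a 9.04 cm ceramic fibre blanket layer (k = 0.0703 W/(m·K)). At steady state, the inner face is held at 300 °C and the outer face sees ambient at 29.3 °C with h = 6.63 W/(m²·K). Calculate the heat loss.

Q = 2320 W

Resistance network (inner→outer):
  R_nickel alloy = L/(kA) = 0.00271/(12.2·12.3) = 1.806×10^-5 K/W
  R_ceramic fibre blanket = L/(kA) = 0.0904/(0.0703·12.3) = 0.1045 K/W
  R_conv,out = 1/(hA) = 1/(6.63·12.3) = 0.01226 K/W
ΣR = 1.806×10^-5 + 0.1045 + 0.01226 = 0.1168 K/W
Q = ΔT/ΣR = (300 °C − 29.3 °C)/0.1168 = 2320 W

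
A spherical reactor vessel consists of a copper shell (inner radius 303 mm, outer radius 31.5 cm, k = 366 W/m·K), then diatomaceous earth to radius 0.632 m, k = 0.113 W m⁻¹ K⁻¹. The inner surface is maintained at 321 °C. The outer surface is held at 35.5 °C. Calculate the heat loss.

Resistance network (inner→outer):
  R_copper = (1/0.303 − 1/0.315)/(4πk) = 0.1257/(4π·366) = 2.734×10^-5 K/W
  R_diatomaceous earth = (1/0.315 − 1/0.632)/(4πk) = 1.592/(4π·0.113) = 1.121 K/W
ΣR = 2.734×10^-5 + 1.121 = 1.121 K/W
Q = ΔT/ΣR = (321 °C − 35.5 °C)/1.121 = 255 W

Q = 255 W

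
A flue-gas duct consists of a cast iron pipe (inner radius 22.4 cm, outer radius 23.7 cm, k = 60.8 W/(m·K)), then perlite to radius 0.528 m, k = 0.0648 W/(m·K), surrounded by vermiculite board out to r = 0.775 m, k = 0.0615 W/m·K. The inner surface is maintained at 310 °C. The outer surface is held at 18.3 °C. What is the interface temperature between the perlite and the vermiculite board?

Series thermal resistances, inner to outer:
  R'_cast iron = ln(0.237/0.224)/(2πk) = 0.05641/(2π·60.8) = 1.477×10^-4 m·K/W
  R'_perlite = ln(0.528/0.237)/(2πk) = 0.8010/(2π·0.0648) = 1.967 m·K/W
  R'_vermiculite board = ln(0.775/0.528)/(2πk) = 0.3838/(2π·0.0615) = 0.9931 m·K/W
ΣR = 1.477×10^-4 + 1.967 + 0.9931 = 2.960 m·K/W
Q' = ΔT/ΣR = (310 °C − 18.3 °C)/2.960 = 98.55 W/m
From the inner boundary to the perlite/vermiculite board interface, ΣR_partial = 1.967 m·K/W.
T_interface = T_in − Q'·ΣR_partial = 310 °C − (98.55)(1.967) = 116 °C

T = 116 °C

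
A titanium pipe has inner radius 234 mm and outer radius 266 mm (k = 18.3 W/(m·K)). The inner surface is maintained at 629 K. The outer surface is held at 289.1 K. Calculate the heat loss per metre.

Q' = 305 kW/m

Q' = 2πk·ΔT/ln(r₂/r₁) = 2π × 18.3 × 339.9 / ln(0.266/0.234) = 3.05×10^5 W/m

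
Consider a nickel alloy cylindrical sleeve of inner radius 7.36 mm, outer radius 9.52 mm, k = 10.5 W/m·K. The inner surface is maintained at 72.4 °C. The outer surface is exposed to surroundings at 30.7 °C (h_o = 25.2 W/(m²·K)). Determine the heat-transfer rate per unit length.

Series thermal resistances, inner to outer:
  R'_nickel alloy = ln(0.00952/0.00736)/(2πk) = 0.2573/(2π·10.5) = 0.003901 m·K/W
  R'_conv,out = 1/(2πr h) = 1/(2π·0.00952·25.2) = 0.6634 m·K/W
ΣR = 0.003901 + 0.6634 = 0.6673 m·K/W
Q' = ΔT/ΣR = (72.4 °C − 30.7 °C)/0.6673 = 62.5 W/m

Q' = 62.5 W/m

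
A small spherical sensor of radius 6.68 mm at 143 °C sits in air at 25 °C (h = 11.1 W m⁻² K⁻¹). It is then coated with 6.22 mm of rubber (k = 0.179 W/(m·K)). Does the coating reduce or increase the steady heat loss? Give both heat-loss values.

increases: 0.734 → 1.57 W

Critical radius for a sphere: r_cr = 2k/h = 0.0323 m = 3.23 cm.
Outer radius after coating: r₂ = 0.00668 + 0.00622 = 0.01290 m.
Since r₁ < r_cr and r₂ ≤ r_cr, the coating moves toward the maximum at r_cr — heat loss rises.
Bare: R = 1/(4πr₁²h) = 160.7 K/W; Q = 118/160.7 = 0.734 W.
Coated: R = R_cond + R_conv = 75.17 K/W; Q = 118/75.17 = 1.57 W.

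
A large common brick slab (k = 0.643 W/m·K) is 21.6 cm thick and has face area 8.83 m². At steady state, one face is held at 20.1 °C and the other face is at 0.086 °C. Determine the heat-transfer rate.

Q = 526 W

Q = kA·ΔT/L = 0.643 × 8.83 × |20.1 °C − 0.086 °C| / 0.216 = 526 W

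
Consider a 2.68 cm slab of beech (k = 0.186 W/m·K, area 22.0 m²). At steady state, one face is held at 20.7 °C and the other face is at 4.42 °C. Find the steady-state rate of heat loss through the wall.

Q = 2.49 kW

Q = kA·ΔT/L = 0.186 × 22.0 × |20.7 °C − 4.42 °C| / 0.0268 = 2490 W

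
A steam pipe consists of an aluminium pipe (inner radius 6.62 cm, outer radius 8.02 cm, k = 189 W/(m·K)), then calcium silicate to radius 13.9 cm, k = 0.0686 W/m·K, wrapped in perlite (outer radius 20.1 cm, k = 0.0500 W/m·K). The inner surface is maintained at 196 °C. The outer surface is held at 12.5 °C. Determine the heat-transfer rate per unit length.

Resistance network (inner→outer):
  R'_aluminium = ln(0.0802/0.0662)/(2πk) = 0.1918/(2π·189) = 1.615×10^-4 m·K/W
  R'_calcium silicate = ln(0.139/0.0802)/(2πk) = 0.5500/(2π·0.0686) = 1.276 m·K/W
  R'_perlite = ln(0.201/0.139)/(2πk) = 0.3688/(2π·0.0500) = 1.174 m·K/W
ΣR = 1.615×10^-4 + 1.276 + 1.174 = 2.450 m·K/W
Q' = ΔT/ΣR = (196 °C − 12.5 °C)/2.450 = 74.9 W/m

Q' = 74.9 W/m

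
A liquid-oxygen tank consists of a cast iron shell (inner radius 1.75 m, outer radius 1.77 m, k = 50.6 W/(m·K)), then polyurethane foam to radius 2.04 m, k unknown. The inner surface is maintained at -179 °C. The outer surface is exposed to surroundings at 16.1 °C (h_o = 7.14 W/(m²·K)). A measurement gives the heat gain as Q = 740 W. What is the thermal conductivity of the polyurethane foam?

k = 0.0228 W/m·K

ΣR = ΔT/Q = |-179 − 16.1|/740 = 0.2636 K/W
Known resistances:
  R_cast iron = (1/1.75 − 1/1.77)/(4πk) = 0.006457/(4π·50.6) = 1.015×10^-5 K/W
  R_conv,out = 1/(4πr²h) = 1/(4π·2.04²·7.14) = 0.002678 K/W
R_polyurethane foam = ΣR − ΣR_known = 0.2636 − 0.002688 = 0.2609 K/W
(1/r₁−1/r₂)/(4πk) = 0.2609 ⇒ k = 0.07478/(4π·0.2609) = 0.0228 W/m·K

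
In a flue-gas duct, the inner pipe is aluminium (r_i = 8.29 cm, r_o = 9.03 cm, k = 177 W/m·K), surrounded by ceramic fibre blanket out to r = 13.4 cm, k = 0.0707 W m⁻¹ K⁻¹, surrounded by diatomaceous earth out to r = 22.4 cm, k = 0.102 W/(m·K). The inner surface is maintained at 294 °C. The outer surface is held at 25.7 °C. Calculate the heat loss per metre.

Treat each layer as a resistance in series:
  R'_aluminium = ln(0.0903/0.0829)/(2πk) = 0.08550/(2π·177) = 7.688×10^-5 m·K/W
  R'_ceramic fibre blanket = ln(0.134/0.0903)/(2πk) = 0.3947/(2π·0.0707) = 0.8885 m·K/W
  R'_diatomaceous earth = ln(0.224/0.134)/(2πk) = 0.5138/(2π·0.102) = 0.8017 m·K/W
ΣR = 7.688×10^-5 + 0.8885 + 0.8017 = 1.690 m·K/W
Q' = ΔT/ΣR = (294 °C − 25.7 °C)/1.690 = 159 W/m

Q' = 159 W/m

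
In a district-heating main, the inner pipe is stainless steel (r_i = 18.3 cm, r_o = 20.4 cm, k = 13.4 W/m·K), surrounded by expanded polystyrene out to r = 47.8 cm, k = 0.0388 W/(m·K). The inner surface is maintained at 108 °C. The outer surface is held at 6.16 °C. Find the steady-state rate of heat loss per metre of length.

Series thermal resistances, inner to outer:
  R'_stainless steel = ln(0.204/0.183)/(2πk) = 0.1086/(2π·13.4) = 0.001290 m·K/W
  R'_expanded polystyrene = ln(0.478/0.204)/(2πk) = 0.8515/(2π·0.0388) = 3.493 m·K/W
ΣR = 0.001290 + 3.493 = 3.494 m·K/W
Q' = ΔT/ΣR = (108 °C − 6.16 °C)/3.494 = 29.1 W/m

Q' = 29.1 W/m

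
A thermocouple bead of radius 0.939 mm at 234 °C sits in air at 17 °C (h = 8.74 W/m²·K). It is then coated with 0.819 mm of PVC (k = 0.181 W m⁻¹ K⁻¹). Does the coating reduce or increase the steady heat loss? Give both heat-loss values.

increases: 0.0210 → 0.0686 W

Critical radius for a sphere: r_cr = 2k/h = 0.0414 m = 4.14 cm.
Outer radius after coating: r₂ = 9.39×10^-4 + 8.19×10^-4 = 0.001758 m.
Since r₁ < r_cr and r₂ ≤ r_cr, the coating moves toward the maximum at r_cr — heat loss rises.
Bare: R = 1/(4πr₁²h) = 10330 K/W; Q = 217/10330 = 0.0210 W.
Coated: R = R_cond + R_conv = 3164 K/W; Q = 217/3164 = 0.0686 W.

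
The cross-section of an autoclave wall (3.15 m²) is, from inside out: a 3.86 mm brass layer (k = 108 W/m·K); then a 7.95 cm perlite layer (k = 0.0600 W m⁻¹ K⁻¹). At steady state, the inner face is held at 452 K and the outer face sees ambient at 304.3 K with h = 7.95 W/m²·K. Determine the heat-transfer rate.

Series thermal resistances, inner to outer:
  R_brass = L/(kA) = 0.00386/(108·3.15) = 1.135×10^-5 K/W
  R_perlite = L/(kA) = 0.0795/(0.0600·3.15) = 0.4206 K/W
  R_conv,out = 1/(hA) = 1/(7.95·3.15) = 0.03993 K/W
ΣR = 1.135×10^-5 + 0.4206 + 0.03993 = 0.4605 K/W
Q = ΔT/ΣR = (452 K − 304.3 K)/0.4605 = 321 W

Q = 321 W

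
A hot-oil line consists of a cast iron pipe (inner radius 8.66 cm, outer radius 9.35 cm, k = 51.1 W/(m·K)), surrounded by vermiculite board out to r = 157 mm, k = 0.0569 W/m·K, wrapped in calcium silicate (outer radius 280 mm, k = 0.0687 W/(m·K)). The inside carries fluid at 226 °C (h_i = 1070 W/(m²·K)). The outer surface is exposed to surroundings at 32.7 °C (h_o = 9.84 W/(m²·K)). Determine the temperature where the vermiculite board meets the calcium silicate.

T = 128 °C

Treat each layer as a resistance in series:
  R'_conv,in = 1/(2πr h) = 1/(2π·0.0866·1070) = 0.001718 m·K/W
  R'_cast iron = ln(0.0935/0.0866)/(2πk) = 0.07666/(2π·51.1) = 2.388×10^-4 m·K/W
  R'_vermiculite board = ln(0.157/0.0935)/(2πk) = 0.5183/(2π·0.0569) = 1.450 m·K/W
  R'_calcium silicate = ln(0.280/0.157)/(2πk) = 0.5785/(2π·0.0687) = 1.340 m·K/W
  R'_conv,out = 1/(2πr h) = 1/(2π·0.280·9.84) = 0.05777 m·K/W
ΣR = 0.001718 + 2.388×10^-4 + 1.450 + 1.340 + 0.05777 = 2.850 m·K/W
Q' = ΔT/ΣR = (226 °C − 32.7 °C)/2.850 = 67.82 W/m
From the inner boundary to the vermiculite board/calcium silicate interface, ΣR_partial = 1.452 m·K/W.
T_interface = T_in − Q'·ΣR_partial = 226 °C − (67.82)(1.452) = 128 °C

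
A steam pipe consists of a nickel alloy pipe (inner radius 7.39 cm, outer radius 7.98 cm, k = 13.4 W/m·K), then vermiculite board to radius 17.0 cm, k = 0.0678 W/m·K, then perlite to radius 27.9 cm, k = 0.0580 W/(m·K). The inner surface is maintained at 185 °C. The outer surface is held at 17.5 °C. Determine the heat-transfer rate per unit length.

Treat each layer as a resistance in series:
  R'_nickel alloy = ln(0.0798/0.0739)/(2πk) = 0.07681/(2π·13.4) = 9.123×10^-4 m·K/W
  R'_vermiculite board = ln(0.170/0.0798)/(2πk) = 0.7563/(2π·0.0678) = 1.775 m·K/W
  R'_perlite = ln(0.279/0.170)/(2πk) = 0.4954/(2π·0.0580) = 1.359 m·K/W
ΣR = 9.123×10^-4 + 1.775 + 1.359 = 3.135 m·K/W
Q' = ΔT/ΣR = (185 °C − 17.5 °C)/3.135 = 53.4 W/m

Q' = 53.4 W/m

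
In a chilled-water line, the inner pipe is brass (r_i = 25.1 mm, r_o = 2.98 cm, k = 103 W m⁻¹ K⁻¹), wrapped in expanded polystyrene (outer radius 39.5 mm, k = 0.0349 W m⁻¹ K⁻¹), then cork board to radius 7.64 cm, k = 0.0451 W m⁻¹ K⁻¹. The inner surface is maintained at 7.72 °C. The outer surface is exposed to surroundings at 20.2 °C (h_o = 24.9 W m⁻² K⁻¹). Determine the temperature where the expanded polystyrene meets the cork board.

Resistance network (inner→outer):
  R'_brass = ln(0.0298/0.0251)/(2πk) = 0.1716/(2π·103) = 2.652×10^-4 m·K/W
  R'_expanded polystyrene = ln(0.0395/0.0298)/(2πk) = 0.2818/(2π·0.0349) = 1.285 m·K/W
  R'_cork board = ln(0.0764/0.0395)/(2πk) = 0.6597/(2π·0.0451) = 2.328 m·K/W
  R'_conv,out = 1/(2πr h) = 1/(2π·0.0764·24.9) = 0.08366 m·K/W
ΣR = 2.652×10^-4 + 1.285 + 2.328 + 0.08366 = 3.697 m·K/W
Q' = ΔT/ΣR = (7.72 °C − 20.2 °C)/3.697 = -3.376 W/m
From the inner boundary to the expanded polystyrene/cork board interface, ΣR_partial = 1.285 m·K/W.
T_interface = T_in − Q'·ΣR_partial = 7.72 °C − (-3.376)(1.285) = 12.1 °C

T = 12.1 °C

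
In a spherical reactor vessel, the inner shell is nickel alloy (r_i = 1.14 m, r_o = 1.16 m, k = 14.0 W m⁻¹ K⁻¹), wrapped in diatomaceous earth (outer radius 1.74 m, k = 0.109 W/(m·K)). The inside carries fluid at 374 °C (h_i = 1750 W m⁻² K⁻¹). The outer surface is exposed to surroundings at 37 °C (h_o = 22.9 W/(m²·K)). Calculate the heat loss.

Resistance network (inner→outer):
  R_conv,in = 1/(4πr²h) = 1/(4π·1.14²·1750) = 3.499×10^-5 K/W
  R_nickel alloy = (1/1.14 − 1/1.16)/(4πk) = 0.01512/(4π·14.0) = 8.597×10^-5 K/W
  R_diatomaceous earth = (1/1.16 − 1/1.74)/(4πk) = 0.2874/(4π·0.109) = 0.2098 K/W
  R_conv,out = 1/(4πr²h) = 1/(4π·1.74²·22.9) = 0.001148 K/W
ΣR = 3.499×10^-5 + 8.597×10^-5 + 0.2098 + 0.001148 = 0.2111 K/W
Q = ΔT/ΣR = (374 °C − 37 °C)/0.2111 = 1600 W

Q = 1600 W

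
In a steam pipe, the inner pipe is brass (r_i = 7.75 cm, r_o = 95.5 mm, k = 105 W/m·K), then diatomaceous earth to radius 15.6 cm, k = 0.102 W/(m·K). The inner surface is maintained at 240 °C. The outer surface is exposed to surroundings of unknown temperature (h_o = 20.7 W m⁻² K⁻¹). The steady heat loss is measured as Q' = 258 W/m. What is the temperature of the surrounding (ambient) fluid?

Series resistances:
  R'_brass = ln(0.0955/0.0775)/(2πk) = 0.2088/(2π·105) = 3.166×10^-4 m·K/W
  R'_diatomaceous earth = ln(0.156/0.0955)/(2πk) = 0.4907/(2π·0.102) = 0.7657 m·K/W
  R'_conv,out = 1/(2πr h) = 1/(2π·0.156·20.7) = 0.04929 m·K/W
ΣR = 0.8153 m·K/W
ΔT = Q'·ΣR = 258 × 0.8153 = 210.3 K
Heat flows outward, so T_out = T_in − ΔT = 240 − 210.3 = 29.7 °C

T_out = 29.7 °C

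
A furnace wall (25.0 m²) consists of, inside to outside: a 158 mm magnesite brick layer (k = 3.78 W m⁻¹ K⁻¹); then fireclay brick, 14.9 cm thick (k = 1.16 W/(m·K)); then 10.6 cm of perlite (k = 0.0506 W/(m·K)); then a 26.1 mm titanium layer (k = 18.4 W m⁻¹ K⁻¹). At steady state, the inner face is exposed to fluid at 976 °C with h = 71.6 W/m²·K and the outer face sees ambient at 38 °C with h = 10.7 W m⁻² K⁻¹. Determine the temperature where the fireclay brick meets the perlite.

T = 903 °C

Series thermal resistances, inner to outer:
  R_conv,in = 1/(hA) = 1/(71.6·25.0) = 5.587×10^-4 K/W
  R_magnesite brick = L/(kA) = 0.158/(3.78·25.0) = 0.001672 K/W
  R_fireclay brick = L/(kA) = 0.149/(1.16·25.0) = 0.005138 K/W
  R_perlite = L/(kA) = 0.106/(0.0506·25.0) = 0.08379 K/W
  R_titanium = L/(kA) = 0.0261/(18.4·25.0) = 5.674×10^-5 K/W
  R_conv,out = 1/(hA) = 1/(10.7·25.0) = 0.003738 K/W
ΣR = 5.587×10^-4 + 0.001672 + 0.005138 + 0.08379 + 5.674×10^-5 + 0.003738 = 0.09495 K/W
Q = ΔT/ΣR = (976 °C − 38 °C)/0.09495 = 9879 W
From the inner boundary to the fireclay brick/perlite interface, ΣR_partial = 0.007369 K/W.
T_interface = T_in − Q·ΣR_partial = 976 °C − (9879)(0.007369) = 903 °C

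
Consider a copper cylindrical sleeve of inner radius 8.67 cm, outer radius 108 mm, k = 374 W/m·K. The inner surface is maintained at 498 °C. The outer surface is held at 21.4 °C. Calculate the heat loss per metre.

Q' = 2πk·ΔT/ln(r₂/r₁) = 2π × 374 × 476.6 / ln(0.108/0.0867) = 5.10×10^6 W/m

Q' = 5.10×10^6 W/m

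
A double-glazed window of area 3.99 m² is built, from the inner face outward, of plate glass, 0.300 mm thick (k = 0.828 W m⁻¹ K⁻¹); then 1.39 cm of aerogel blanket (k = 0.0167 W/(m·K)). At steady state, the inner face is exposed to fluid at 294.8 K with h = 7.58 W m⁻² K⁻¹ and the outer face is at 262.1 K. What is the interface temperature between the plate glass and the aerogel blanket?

Resistance network (inner→outer):
  R_conv,in = 1/(hA) = 1/(7.58·3.99) = 0.03306 K/W
  R_plate glass = L/(kA) = 3.00×10^-4/(0.828·3.99) = 9.081×10^-5 K/W
  R_aerogel blanket = L/(kA) = 0.0139/(0.0167·3.99) = 0.2086 K/W
ΣR = 0.03306 + 9.081×10^-5 + 0.2086 = 0.2418 K/W
Q = ΔT/ΣR = (294.8 K − 262.1 K)/0.2418 = 135.2 W
From the inner boundary to the plate glass/aerogel blanket interface, ΣR_partial = 0.03315 K/W.
T_interface = T_in − Q·ΣR_partial = 294.8 K − (135.2)(0.03315) = 290.3 K

T = 290.3 K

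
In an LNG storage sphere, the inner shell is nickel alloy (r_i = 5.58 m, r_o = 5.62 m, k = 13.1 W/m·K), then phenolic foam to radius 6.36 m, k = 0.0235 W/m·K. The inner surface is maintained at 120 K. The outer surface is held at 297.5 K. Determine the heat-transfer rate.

Treat each layer as a resistance in series:
  R_nickel alloy = (1/5.58 − 1/5.62)/(4πk) = 0.001276/(4π·13.1) = 7.748×10^-6 K/W
  R_phenolic foam = (1/5.62 − 1/6.36)/(4πk) = 0.02070/(4π·0.0235) = 0.07011 K/W
ΣR = 7.748×10^-6 + 0.07011 = 0.07012 K/W
Q = ΔT/ΣR = (120 K − 297.5 K)/0.07012 = -2530 W
(Negative Q ⇒ heat flows inward; heat gain = 2530 W.)

Q = 2.53 kW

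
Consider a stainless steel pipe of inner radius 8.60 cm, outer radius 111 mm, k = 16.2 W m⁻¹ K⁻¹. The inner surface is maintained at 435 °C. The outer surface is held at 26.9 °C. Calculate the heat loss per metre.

Q' = 2πk·ΔT/ln(r₂/r₁) = 2π × 16.2 × 408.1 / ln(0.111/0.0860) = 1.63×10^5 W/m

Q' = 163 kW/m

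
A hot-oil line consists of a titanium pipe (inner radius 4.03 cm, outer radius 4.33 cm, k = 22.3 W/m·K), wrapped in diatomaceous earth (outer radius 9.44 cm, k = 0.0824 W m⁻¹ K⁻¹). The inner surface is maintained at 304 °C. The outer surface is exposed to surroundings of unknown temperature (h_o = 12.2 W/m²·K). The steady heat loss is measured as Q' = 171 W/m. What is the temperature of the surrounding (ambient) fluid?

T_out = 22.9 °C

Sum the resistances:
  R'_titanium = ln(0.0433/0.0403)/(2πk) = 0.07180/(2π·22.3) = 5.124×10^-4 m·K/W
  R'_diatomaceous earth = ln(0.0944/0.0433)/(2πk) = 0.7794/(2π·0.0824) = 1.505 m·K/W
  R'_conv,out = 1/(2πr h) = 1/(2π·0.0944·12.2) = 0.1382 m·K/W
ΣR = 1.644 m·K/W
ΔT = Q'·ΣR = 171 × 1.644 = 281.1 K
Heat flows outward, so T_out = T_in − ΔT = 304 − 281.1 = 22.9 °C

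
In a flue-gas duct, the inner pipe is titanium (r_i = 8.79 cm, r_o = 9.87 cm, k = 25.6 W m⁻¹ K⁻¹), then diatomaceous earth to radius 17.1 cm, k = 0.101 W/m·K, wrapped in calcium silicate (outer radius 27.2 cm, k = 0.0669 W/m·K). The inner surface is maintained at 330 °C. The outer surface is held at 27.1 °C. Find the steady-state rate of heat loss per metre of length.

Treat each layer as a resistance in series:
  R'_titanium = ln(0.0987/0.0879)/(2πk) = 0.1159/(2π·25.6) = 7.205×10^-4 m·K/W
  R'_diatomaceous earth = ln(0.171/0.0987)/(2πk) = 0.5496/(2π·0.101) = 0.8660 m·K/W
  R'_calcium silicate = ln(0.272/0.171)/(2πk) = 0.4641/(2π·0.0669) = 1.104 m·K/W
ΣR = 7.205×10^-4 + 0.8660 + 1.104 = 1.971 m·K/W
Q' = ΔT/ΣR = (330 °C − 27.1 °C)/1.971 = 154 W/m

Q' = 154 W/m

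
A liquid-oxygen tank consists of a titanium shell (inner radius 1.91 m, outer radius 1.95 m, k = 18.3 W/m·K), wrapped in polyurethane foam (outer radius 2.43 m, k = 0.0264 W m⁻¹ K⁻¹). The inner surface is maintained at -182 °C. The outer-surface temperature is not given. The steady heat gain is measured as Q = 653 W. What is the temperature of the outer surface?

T_out = 17.4 °C

Sum the resistances:
  R_titanium = (1/1.91 − 1/1.95)/(4πk) = 0.01074/(4π·18.3) = 4.670×10^-5 K/W
  R_polyurethane foam = (1/1.95 − 1/2.43)/(4πk) = 0.1013/(4π·0.0264) = 0.3053 K/W
ΣR = 0.3054 K/W
ΔT = Q·ΣR = 653 × 0.3054 = 199.4 K
Heat flows inward, so T_out = T_in + ΔT = -182 + 199.4 = 17.4 °C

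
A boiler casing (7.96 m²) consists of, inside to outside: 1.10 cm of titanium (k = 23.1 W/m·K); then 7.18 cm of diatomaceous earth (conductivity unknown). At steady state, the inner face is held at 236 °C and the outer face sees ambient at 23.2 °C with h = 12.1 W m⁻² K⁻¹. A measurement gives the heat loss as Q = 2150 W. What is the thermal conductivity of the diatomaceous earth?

k = 0.102 W/m·K

ΣR = ΔT/Q = |236 − 23.2|/2150 = 0.09898 K/W
Known resistances:
  R_titanium = L/(kA) = 0.0110/(23.1·7.96) = 5.982×10^-5 K/W
  R_conv,out = 1/(hA) = 1/(12.1·7.96) = 0.01038 K/W
R_diatomaceous earth = ΣR − ΣR_known = 0.09898 − 0.01044 = 0.08854 K/W
L/(kA) = 0.08854 ⇒ k = 0.0718/(0.08854·7.96) = 0.102 W/m·K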